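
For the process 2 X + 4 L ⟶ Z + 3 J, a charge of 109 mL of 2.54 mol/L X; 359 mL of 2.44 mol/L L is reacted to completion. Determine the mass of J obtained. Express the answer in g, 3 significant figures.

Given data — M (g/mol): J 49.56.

20.6 g

n(X) = 2.54 × 109.0/1000 = 0.2769 mol
n(L) = 2.44 × 359.0/1000 = 0.8760 mol
n/ν for X = 0.2769/2 = 0.1385
n/ν for L = 0.8760/4 = 0.2190
Smallest n/ν is X → limiting reagent.
n(J) = (3/2) × 0.2769 = 0.4154 mol
mass = 0.4154 × 49.56 = 20.59 g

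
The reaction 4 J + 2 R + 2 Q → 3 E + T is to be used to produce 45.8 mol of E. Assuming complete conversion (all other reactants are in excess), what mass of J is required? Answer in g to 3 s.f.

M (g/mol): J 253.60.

15500 g

n(E) = 45.80 mol
n(J) = (4/3) × 45.80 = 61.07 mol
mass = 61.07 × 253.60 = 15490 g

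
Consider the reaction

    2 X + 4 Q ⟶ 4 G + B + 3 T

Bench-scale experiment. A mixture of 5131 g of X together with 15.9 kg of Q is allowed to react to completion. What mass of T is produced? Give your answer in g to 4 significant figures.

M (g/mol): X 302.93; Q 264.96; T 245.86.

6247 g

n(X) = 5131 / 302.93 = 16.94 mol
n(Q) = 15.90×1000 / 264.96 = 60.01 mol
n/ν for X = 16.94/2 = 8.470
n/ν for Q = 60.01/4 = 15.00
Smallest n/ν is X → limiting reagent.
n(T) = (3/2) × 16.94 = 25.41 mol
mass = 25.41 × 245.86 = 6247 g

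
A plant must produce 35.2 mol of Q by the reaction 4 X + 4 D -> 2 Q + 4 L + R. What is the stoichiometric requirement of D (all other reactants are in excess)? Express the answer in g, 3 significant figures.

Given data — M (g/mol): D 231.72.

16300 g

n(Q) = 35.20 mol
n(D) = (4/2) × 35.20 = 70.40 mol
mass = 70.40 × 231.72 = 16310 g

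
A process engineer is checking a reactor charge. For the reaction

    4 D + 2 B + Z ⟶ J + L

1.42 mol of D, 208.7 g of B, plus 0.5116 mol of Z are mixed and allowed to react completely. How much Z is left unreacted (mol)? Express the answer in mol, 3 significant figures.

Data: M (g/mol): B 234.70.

0.157 mol

n(D) = 1.420 mol
n(B) = 208.7 / 234.70 = 0.8892 mol
n(Z) = 0.5116 mol
n/ν → D: 0.3550, B: 0.4446, Z: 0.5116; D is limiting.
Z consumed = (1/4) × 1.420 = 0.3550 mol
Z remaining = 0.5116 − 0.3550 = 0.1566 mol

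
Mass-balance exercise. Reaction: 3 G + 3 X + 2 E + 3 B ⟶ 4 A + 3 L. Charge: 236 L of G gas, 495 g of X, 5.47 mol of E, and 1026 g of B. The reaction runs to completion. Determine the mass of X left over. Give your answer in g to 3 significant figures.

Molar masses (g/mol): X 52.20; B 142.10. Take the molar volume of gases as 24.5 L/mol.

118 g

n(G) = 236.0 / 24.5 = 9.633 mol
n(X) = 495.0 / 52.20 = 9.483 mol
n(E) = 5.470 mol
n(B) = 1026 / 142.10 = 7.220 mol
n/ν for G = 9.633/3 = 3.211
n/ν for X = 9.483/3 = 3.161
n/ν for E = 5.470/2 = 2.735
n/ν for B = 7.220/3 = 2.407
Smallest n/ν is B → limiting reagent.
X consumed = (3/3) × 7.220 = 7.220 mol
X remaining = 9.483 − 7.220 = 2.263 mol
mass = 2.263 × 52.20 = 118.1 g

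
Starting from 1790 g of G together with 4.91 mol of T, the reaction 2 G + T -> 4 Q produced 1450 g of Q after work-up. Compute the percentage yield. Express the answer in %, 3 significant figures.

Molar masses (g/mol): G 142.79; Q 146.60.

50.4 %

n(G) = 1790 / 142.79 = 12.54 mol
n(T) = 4.910 mol
n/ν for G = 12.54/2 = 6.270
n/ν for T = 4.910/1 = 4.910
Smallest n/ν is T → limiting reagent.
theoretical n(Q) = (4/1) × 4.910 = 19.64 mol → 2879 g
% yield = 1450 / 2879 × 100 = 50.36 %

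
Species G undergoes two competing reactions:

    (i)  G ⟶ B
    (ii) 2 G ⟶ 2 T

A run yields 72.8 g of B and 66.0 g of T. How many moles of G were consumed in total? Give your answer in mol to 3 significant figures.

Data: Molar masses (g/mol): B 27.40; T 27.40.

n(B) = 72.8 / 27.40 = 2.657 mol
n(T) = 66.0 / 27.40 = 2.409 mol
n(G) via (i) = (1/1)×2.657 = 2.657 mol
n(G) via (ii) = (2/2)×2.409 = 2.409 mol
total n(G) = 2.657 + 2.409 = 5.066 mol

5.07 mol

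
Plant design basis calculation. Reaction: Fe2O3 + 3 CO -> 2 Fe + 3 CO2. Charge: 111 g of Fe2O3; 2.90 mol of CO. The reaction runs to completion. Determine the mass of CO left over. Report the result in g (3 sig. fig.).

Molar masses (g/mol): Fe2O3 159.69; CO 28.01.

22.8 g

n(Fe2O3) = 111.0 / 159.69 = 0.6951 mol
n(CO) = 2.900 mol
n/ν for Fe2O3 = 0.6951/1 = 0.6951
n/ν for CO = 2.900/3 = 0.9667
Smallest n/ν is Fe2O3 → limiting reagent.
CO consumed = (3/1) × 0.6951 = 2.085 mol
CO remaining = 2.900 − 2.085 = 0.8150 mol
mass = 0.8150 × 28.01 = 22.83 g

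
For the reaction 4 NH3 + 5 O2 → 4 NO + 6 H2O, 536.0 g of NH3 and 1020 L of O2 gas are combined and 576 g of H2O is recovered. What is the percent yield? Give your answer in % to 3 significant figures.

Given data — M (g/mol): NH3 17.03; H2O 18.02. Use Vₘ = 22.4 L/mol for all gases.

67.7 %

n(NH3) = 536.0 / 17.03 = 31.47 mol
n(O2) = 1020 / 22.4 = 45.54 mol
n/ν for NH3 = 31.47/4 = 7.868
n/ν for O2 = 45.54/5 = 9.108
Smallest n/ν is NH3 → limiting reagent.
theoretical n(H2O) = (6/4) × 31.47 = 47.21 mol → 850.7 g
% yield = 576 / 850.7 × 100 = 67.71 %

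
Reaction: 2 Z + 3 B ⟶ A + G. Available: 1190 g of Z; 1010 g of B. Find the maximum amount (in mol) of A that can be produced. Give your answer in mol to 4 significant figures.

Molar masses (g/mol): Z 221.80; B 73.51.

n(Z) = 1190 / 221.80 = 5.365 mol
n(B) = 1010 / 73.51 = 13.74 mol
n/ν for Z = 5.365/2 = 2.683
n/ν for B = 13.74/3 = 4.580
Smallest n/ν is Z → limiting reagent.
n(A) = (1/2) × 5.365 = 2.683 mol

2.683 mol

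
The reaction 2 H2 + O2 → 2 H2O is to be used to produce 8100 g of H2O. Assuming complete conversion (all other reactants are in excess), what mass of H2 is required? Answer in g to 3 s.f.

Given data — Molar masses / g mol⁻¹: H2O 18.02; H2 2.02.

908 g

n(H2O) = 8100 / 18.02 = 449.5 mol
n(H2) = (2/2) × 449.5 = 449.5 mol
mass = 449.5 × 2.02 = 908.0 g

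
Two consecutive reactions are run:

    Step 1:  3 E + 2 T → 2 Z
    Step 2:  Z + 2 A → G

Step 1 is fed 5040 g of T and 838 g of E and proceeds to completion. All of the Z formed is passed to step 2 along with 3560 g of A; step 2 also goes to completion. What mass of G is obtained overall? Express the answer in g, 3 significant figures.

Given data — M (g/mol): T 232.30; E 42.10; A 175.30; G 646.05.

6560 g

Step 1:
n(T) = 5040 / 232.30 = 21.70 mol
n(E) = 838.0 / 42.10 = 19.90 mol
n/ν for T = 21.70/2 = 10.85
n/ν for E = 19.90/3 = 6.633
Smallest n/ν is E → limiting reagent.
n(Z) produced = (2/3) × 19.90 = 13.27 mol
Step 2:
n(Z) available = 13.27 mol
n(A) = 3560 / 175.30 = 20.31 mol
n/ν for Z = 13.27/1 = 13.27
n/ν for A = 20.31/2 = 10.16
Smallest n/ν is A → limiting reagent.
n(G) = (1/2) × 20.31 = 10.16 mol
mass = 10.16 × 646.05 = 6564 g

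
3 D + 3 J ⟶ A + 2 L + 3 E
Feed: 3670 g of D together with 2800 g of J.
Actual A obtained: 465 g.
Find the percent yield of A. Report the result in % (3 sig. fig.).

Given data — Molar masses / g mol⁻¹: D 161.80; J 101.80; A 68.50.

n(D) = 3670 / 161.80 = 22.68 mol
n(J) = 2800 / 101.80 = 27.50 mol
n/ν for D = 22.68/3 = 7.560
n/ν for J = 27.50/3 = 9.167
Smallest n/ν is D → limiting reagent.
theoretical n(A) = (1/3) × 22.68 = 7.560 mol → 517.9 g
% yield = 465 / 517.9 × 100 = 89.79 %

89.8 %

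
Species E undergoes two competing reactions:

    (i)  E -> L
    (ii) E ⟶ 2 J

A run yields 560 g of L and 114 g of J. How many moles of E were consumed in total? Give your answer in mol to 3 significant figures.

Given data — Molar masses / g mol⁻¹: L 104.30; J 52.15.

6.46 mol

n(L) = 560 / 104.30 = 5.369 mol
n(J) = 114 / 52.15 = 2.186 mol
n(E) via (i) = (1/1)×5.369 = 5.369 mol
n(E) via (ii) = (1/2)×2.186 = 1.093 mol
total n(E) = 5.369 + 1.093 = 6.462 mol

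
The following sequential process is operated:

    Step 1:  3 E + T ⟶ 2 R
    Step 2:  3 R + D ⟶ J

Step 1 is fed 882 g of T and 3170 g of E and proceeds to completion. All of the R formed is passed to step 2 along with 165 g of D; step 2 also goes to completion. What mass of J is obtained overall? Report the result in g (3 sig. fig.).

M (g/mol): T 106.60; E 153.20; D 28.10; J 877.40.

Step 1:
n(T) = 882.0 / 106.60 = 8.274 mol
n(E) = 3170 / 153.20 = 20.69 mol
n/ν → T: 8.274, E: 6.897; E is limiting.
n(R) produced = (2/3) × 20.69 = 13.79 mol
Step 2:
n(R) available = 13.79 mol
n(D) = 165.0 / 28.10 = 5.872 mol
n/ν → R: 4.597, D: 5.872; R is limiting.
n(J) = (1/3) × 13.79 = 4.597 mol
mass = 4.597 × 877.40 = 4033 g

4030 g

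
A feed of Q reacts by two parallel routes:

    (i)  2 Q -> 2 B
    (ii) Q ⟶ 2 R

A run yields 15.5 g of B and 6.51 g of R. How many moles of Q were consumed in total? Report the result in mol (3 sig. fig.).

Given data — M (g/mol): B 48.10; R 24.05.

n(B) = 15.5 / 48.10 = 0.3222 mol
n(R) = 6.51 / 24.05 = 0.2707 mol
n(Q) via (i) = (2/2)×0.3222 = 0.3222 mol
n(Q) via (ii) = (1/2)×0.2707 = 0.1354 mol
total n(Q) = 0.3222 + 0.1354 = 0.4576 mol

0.458 mol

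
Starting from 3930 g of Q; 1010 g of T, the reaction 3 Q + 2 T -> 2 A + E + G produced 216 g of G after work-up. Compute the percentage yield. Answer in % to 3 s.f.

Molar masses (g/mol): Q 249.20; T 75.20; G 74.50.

n(Q) = 3930 / 249.20 = 15.77 mol
n(T) = 1010 / 75.20 = 13.43 mol
n/ν → Q: 5.257, T: 6.715; Q is limiting.
theoretical n(G) = (1/3) × 15.77 = 5.257 mol → 391.6 g
% yield = 216 / 391.6 × 100 = 55.16 %

55.2 %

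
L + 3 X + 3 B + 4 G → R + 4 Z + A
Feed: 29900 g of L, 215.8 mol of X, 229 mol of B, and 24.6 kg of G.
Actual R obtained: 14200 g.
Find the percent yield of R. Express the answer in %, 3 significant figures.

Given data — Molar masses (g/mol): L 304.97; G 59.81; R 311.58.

n(L) = 29900 / 304.97 = 98.04 mol
n(X) = 215.8 mol
n(B) = 229.0 mol
n(G) = 24.60×1000 / 59.81 = 411.3 mol
n/ν for L = 98.04/1 = 98.04
n/ν for X = 215.8/3 = 71.93
n/ν for B = 229.0/3 = 76.33
n/ν for G = 411.3/4 = 102.8
Smallest n/ν is X → limiting reagent.
theoretical n(R) = (1/3) × 215.8 = 71.93 mol → 22410 g
% yield = 14200 / 22410 × 100 = 63.36 %

63.4 %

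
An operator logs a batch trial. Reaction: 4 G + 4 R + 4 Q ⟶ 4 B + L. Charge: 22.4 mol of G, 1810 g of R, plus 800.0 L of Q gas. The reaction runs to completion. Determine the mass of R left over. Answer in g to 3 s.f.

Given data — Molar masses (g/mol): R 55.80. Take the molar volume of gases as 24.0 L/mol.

n(G) = 22.40 mol
n(R) = 1810 / 55.80 = 32.44 mol
n(Q) = 800.0 / 24.0 = 33.33 mol
n/ν for G = 22.40/4 = 5.600
n/ν for R = 32.44/4 = 8.110
n/ν for Q = 33.33/4 = 8.333
Smallest n/ν is G → limiting reagent.
R consumed = (4/4) × 22.40 = 22.40 mol
R remaining = 32.44 − 22.40 = 10.04 mol
mass = 10.04 × 55.80 = 560.2 g

560 g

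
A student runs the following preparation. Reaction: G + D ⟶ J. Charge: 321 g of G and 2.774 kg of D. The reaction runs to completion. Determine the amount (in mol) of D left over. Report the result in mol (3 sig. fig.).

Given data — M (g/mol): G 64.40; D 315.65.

n(G) = 321.0 / 64.40 = 4.984 mol
n(D) = 2.774×1000 / 315.65 = 8.788 mol
n/ν → G: 4.984, D: 8.788; G is limiting.
D consumed = (1/1) × 4.984 = 4.984 mol
D remaining = 8.788 − 4.984 = 3.804 mol

3.80 mol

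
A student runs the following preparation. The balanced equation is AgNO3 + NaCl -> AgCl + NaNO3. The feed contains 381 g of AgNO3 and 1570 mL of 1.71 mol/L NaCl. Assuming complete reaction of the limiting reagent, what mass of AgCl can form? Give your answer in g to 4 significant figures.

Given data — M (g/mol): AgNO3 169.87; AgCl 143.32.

321.5 g

n(AgNO3) = 381.0 / 169.87 = 2.243 mol
n(NaCl) = 1.71 × 1570/1000 = 2.685 mol
n/ν for AgNO3 = 2.243/1 = 2.243
n/ν for NaCl = 2.685/1 = 2.685
Smallest n/ν is AgNO3 → limiting reagent.
n(AgCl) = (1/1) × 2.243 = 2.243 mol
mass = 2.243 × 143.32 = 321.5 g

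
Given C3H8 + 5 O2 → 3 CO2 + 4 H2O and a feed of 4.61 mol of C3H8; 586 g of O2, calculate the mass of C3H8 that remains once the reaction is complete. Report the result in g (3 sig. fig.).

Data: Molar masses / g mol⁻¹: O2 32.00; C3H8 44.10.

n(C3H8) = 4.610 mol
n(O2) = 586.0 / 32.00 = 18.31 mol
n/ν for C3H8 = 4.610/1 = 4.610
n/ν for O2 = 18.31/5 = 3.662
Smallest n/ν is O2 → limiting reagent.
C3H8 consumed = (1/5) × 18.31 = 3.662 mol
C3H8 remaining = 4.610 − 3.662 = 0.9480 mol
mass = 0.9480 × 44.10 = 41.81 g

41.8 g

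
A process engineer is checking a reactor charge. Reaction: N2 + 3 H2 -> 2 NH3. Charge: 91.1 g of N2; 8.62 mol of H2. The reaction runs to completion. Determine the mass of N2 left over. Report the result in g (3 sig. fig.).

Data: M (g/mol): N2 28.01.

10.6 g

n(N2) = 91.10 / 28.01 = 3.252 mol
n(H2) = 8.620 mol
n/ν for N2 = 3.252/1 = 3.252
n/ν for H2 = 8.620/3 = 2.873
Smallest n/ν is H2 → limiting reagent.
N2 consumed = (1/3) × 8.620 = 2.873 mol
N2 remaining = 3.252 − 2.873 = 0.3790 mol
mass = 0.3790 × 28.01 = 10.62 g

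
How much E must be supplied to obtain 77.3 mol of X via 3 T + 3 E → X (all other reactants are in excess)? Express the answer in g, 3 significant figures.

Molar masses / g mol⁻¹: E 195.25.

n(X) = 77.30 mol
n(E) = (3/1) × 77.30 = 231.9 mol
mass = 231.9 × 195.25 = 45280 g

45300 g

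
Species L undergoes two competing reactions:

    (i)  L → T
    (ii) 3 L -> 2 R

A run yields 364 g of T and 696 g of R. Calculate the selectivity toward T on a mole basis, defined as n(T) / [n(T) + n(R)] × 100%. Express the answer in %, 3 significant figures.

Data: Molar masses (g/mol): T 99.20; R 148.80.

n(T) = 364 / 99.20 = 3.669 mol
n(R) = 696 / 148.80 = 4.677 mol
selectivity = 3.669/(3.669+4.677) × 100 = 43.96 %

44.0 %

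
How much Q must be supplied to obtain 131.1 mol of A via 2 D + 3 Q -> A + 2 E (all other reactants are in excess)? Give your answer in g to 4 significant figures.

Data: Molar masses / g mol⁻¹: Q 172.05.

n(A) = 131.1 mol
n(Q) = (3/1) × 131.1 = 393.3 mol
mass = 393.3 × 172.05 = 67670 g

67670 g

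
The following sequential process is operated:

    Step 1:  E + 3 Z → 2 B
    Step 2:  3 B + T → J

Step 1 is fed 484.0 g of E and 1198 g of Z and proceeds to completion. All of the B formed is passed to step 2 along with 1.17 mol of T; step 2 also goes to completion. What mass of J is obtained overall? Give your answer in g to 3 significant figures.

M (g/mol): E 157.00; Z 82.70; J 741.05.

Step 1:
n(E) = 484.0 / 157.00 = 3.083 mol
n(Z) = 1198 / 82.70 = 14.49 mol
n/ν for E = 3.083/1 = 3.083
n/ν for Z = 14.49/3 = 4.830
Smallest n/ν is E → limiting reagent.
n(B) produced = (2/1) × 3.083 = 6.166 mol
Step 2:
n(B) available = 6.166 mol
n(T) = 1.170 mol
n/ν for B = 6.166/3 = 2.055
n/ν for T = 1.170/1 = 1.170
Smallest n/ν is T → limiting reagent.
n(J) = (1/1) × 1.170 = 1.170 mol
mass = 1.170 × 741.05 = 867.0 g

867 g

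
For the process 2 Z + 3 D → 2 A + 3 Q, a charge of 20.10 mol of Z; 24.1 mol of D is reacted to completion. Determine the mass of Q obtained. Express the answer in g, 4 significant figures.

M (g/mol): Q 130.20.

3138 g

n(Z) = 20.10 mol
n(D) = 24.10 mol
n/ν → Z: 10.05, D: 8.033; D is limiting.
n(Q) = (3/3) × 24.10 = 24.10 mol
mass = 24.10 × 130.20 = 3138 g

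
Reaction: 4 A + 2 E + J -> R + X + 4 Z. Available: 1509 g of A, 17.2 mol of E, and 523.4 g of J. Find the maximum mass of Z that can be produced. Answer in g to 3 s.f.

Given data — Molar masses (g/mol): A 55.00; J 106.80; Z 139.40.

n(A) = 1509 / 55.00 = 27.44 mol
n(E) = 17.20 mol
n(J) = 523.4 / 106.80 = 4.901 mol
n/ν → A: 6.860, E: 8.600, J: 4.901; J is limiting.
n(Z) = (4/1) × 4.901 = 19.60 mol
mass = 19.60 × 139.40 = 2732 g

2730 g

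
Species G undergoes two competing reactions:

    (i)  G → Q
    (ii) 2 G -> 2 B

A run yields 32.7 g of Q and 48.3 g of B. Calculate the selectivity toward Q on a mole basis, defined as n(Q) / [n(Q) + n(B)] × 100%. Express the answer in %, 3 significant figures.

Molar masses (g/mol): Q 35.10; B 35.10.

40.4 %

n(Q) = 32.7 / 35.10 = 0.9316 mol
n(B) = 48.3 / 35.10 = 1.376 mol
selectivity = 0.9316/(0.9316+1.376) × 100 = 40.37 %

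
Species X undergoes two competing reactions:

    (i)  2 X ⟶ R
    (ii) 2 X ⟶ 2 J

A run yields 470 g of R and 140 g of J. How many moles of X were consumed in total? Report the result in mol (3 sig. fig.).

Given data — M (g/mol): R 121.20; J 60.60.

10.1 mol

n(R) = 470 / 121.20 = 3.878 mol
n(J) = 140 / 60.60 = 2.310 mol
n(X) via (i) = (2/1)×3.878 = 7.756 mol
n(X) via (ii) = (2/2)×2.310 = 2.310 mol
total n(X) = 7.756 + 2.310 = 10.07 mol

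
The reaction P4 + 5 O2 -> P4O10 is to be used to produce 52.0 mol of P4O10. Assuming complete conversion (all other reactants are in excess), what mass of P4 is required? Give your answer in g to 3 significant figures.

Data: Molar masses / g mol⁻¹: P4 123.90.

6440 g

n(P4O10) = 52.00 mol
n(P4) = (1/1) × 52.00 = 52.00 mol
mass = 52.00 × 123.90 = 6443 g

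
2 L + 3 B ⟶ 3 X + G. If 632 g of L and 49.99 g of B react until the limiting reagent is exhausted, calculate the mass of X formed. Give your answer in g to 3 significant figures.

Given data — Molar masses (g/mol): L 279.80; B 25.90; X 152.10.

294 g

n(L) = 632.0 / 279.80 = 2.259 mol
n(B) = 49.99 / 25.90 = 1.930 mol
n/ν → L: 1.130, B: 0.6433; B is limiting.
n(X) = (3/3) × 1.930 = 1.930 mol
mass = 1.930 × 152.10 = 293.6 g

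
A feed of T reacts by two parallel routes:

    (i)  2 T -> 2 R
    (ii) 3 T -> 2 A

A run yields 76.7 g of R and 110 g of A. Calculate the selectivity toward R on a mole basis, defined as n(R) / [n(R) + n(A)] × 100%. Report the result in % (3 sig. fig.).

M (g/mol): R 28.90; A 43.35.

51.1 %

n(R) = 76.7 / 28.90 = 2.654 mol
n(A) = 110 / 43.35 = 2.537 mol
selectivity = 2.654/(2.654+2.537) × 100 = 51.13 %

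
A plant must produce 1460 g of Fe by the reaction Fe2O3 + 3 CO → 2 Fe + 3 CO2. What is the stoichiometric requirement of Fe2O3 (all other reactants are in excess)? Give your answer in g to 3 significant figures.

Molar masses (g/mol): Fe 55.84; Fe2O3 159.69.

2090 g

n(Fe) = 1460 / 55.84 = 26.15 mol
n(Fe2O3) = (1/2) × 26.15 = 13.08 mol
mass = 13.08 × 159.69 = 2089 g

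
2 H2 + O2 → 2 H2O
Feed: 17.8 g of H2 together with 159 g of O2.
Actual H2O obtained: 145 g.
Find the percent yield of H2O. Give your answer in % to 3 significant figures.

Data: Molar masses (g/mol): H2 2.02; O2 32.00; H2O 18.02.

n(H2) = 17.80 / 2.02 = 8.812 mol
n(O2) = 159.0 / 32.00 = 4.969 mol
n/ν for H2 = 8.812/2 = 4.406
n/ν for O2 = 4.969/1 = 4.969
Smallest n/ν is H2 → limiting reagent.
theoretical n(H2O) = (2/2) × 8.812 = 8.812 mol → 158.8 g
% yield = 145 / 158.8 × 100 = 91.31 %

91.3 %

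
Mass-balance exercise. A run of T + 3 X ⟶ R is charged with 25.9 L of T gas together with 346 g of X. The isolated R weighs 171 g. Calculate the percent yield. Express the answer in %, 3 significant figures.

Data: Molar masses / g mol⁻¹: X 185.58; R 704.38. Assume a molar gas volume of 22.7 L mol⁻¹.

39.1 %

n(T) = 25.90 / 22.7 = 1.141 mol
n(X) = 346.0 / 185.58 = 1.864 mol
n/ν for T = 1.141/1 = 1.141
n/ν for X = 1.864/3 = 0.6213
Smallest n/ν is X → limiting reagent.
theoretical n(R) = (1/3) × 1.864 = 0.6213 mol → 437.6 g
% yield = 171 / 437.6 × 100 = 39.08 %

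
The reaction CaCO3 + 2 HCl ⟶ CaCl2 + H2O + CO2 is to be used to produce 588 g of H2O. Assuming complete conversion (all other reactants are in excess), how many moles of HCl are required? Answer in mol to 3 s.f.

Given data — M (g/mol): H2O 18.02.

n(H2O) = 588 / 18.02 = 32.63 mol
n(HCl) = (2/1) × 32.63 = 65.26 mol

65.3 mol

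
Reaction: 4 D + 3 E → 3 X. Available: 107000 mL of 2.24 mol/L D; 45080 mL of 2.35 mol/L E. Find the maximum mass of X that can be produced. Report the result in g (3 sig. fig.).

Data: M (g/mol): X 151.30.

16000 g

n(D) = 2.24 × 107000/1000 = 239.7 mol
n(E) = 2.35 × 45080/1000 = 105.9 mol
n/ν → D: 59.93, E: 35.30; E is limiting.
n(X) = (3/3) × 105.9 = 105.9 mol
mass = 105.9 × 151.30 = 16020 g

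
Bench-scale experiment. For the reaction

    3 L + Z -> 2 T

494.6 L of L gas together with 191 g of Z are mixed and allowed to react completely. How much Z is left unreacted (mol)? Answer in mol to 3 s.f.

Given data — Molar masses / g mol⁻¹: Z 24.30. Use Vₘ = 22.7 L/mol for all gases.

n(L) = 494.6 / 22.7 = 21.79 mol
n(Z) = 191.0 / 24.30 = 7.860 mol
n/ν for L = 21.79/3 = 7.263
n/ν for Z = 7.860/1 = 7.860
Smallest n/ν is L → limiting reagent.
Z consumed = (1/3) × 21.79 = 7.263 mol
Z remaining = 7.860 − 7.263 = 0.5970 mol

0.597 mol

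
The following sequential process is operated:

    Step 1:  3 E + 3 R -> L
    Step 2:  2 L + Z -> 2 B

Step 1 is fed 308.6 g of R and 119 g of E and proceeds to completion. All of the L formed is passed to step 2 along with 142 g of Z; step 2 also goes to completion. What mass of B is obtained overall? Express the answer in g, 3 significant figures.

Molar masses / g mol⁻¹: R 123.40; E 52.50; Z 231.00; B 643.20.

486 g

Step 1:
n(R) = 308.6 / 123.40 = 2.501 mol
n(E) = 119.0 / 52.50 = 2.267 mol
n/ν for R = 2.501/3 = 0.8337
n/ν for E = 2.267/3 = 0.7557
Smallest n/ν is E → limiting reagent.
n(L) produced = (1/3) × 2.267 = 0.7557 mol
Step 2:
n(L) available = 0.7557 mol
n(Z) = 142.0 / 231.00 = 0.6147 mol
n/ν for L = 0.7557/2 = 0.3779
n/ν for Z = 0.6147/1 = 0.6147
Smallest n/ν is L → limiting reagent.
n(B) = (2/2) × 0.7557 = 0.7557 mol
mass = 0.7557 × 643.20 = 486.1 g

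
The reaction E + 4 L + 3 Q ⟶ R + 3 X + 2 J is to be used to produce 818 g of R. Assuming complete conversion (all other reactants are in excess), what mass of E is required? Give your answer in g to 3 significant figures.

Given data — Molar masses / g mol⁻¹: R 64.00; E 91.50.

1170 g

n(R) = 818 / 64.00 = 12.78 mol
n(E) = (1/1) × 12.78 = 12.78 mol
mass = 12.78 × 91.50 = 1169 g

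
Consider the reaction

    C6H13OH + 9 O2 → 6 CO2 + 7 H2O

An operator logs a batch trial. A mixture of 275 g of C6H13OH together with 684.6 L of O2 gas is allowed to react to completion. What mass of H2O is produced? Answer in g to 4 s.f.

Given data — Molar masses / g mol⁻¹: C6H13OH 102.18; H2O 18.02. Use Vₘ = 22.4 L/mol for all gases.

339.5 g

n(C6H13OH) = 275.0 / 102.18 = 2.691 mol
n(O2) = 684.6 / 22.4 = 30.56 mol
n/ν for C6H13OH = 2.691/1 = 2.691
n/ν for O2 = 30.56/9 = 3.396
Smallest n/ν is C6H13OH → limiting reagent.
n(H2O) = (7/1) × 2.691 = 18.84 mol
mass = 18.84 × 18.02 = 339.5 g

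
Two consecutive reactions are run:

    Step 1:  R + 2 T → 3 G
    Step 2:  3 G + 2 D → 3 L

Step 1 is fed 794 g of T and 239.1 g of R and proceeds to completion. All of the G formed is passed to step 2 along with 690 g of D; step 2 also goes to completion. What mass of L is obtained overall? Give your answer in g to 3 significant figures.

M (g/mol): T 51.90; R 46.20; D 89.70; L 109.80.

Step 1:
n(T) = 794.0 / 51.90 = 15.30 mol
n(R) = 239.1 / 46.20 = 5.175 mol
n/ν → T: 7.650, R: 5.175; R is limiting.
n(G) produced = (3/1) × 5.175 = 15.53 mol
Step 2:
n(G) available = 15.53 mol
n(D) = 690.0 / 89.70 = 7.692 mol
n/ν → G: 5.177, D: 3.846; D is limiting.
n(L) = (3/2) × 7.692 = 11.54 mol
mass = 11.54 × 109.80 = 1267 g

1270 g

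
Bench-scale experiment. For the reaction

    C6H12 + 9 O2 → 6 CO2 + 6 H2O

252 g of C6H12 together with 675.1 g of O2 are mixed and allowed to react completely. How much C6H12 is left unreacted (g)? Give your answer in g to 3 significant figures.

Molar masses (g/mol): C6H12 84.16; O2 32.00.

54.7 g

n(C6H12) = 252.0 / 84.16 = 2.994 mol
n(O2) = 675.1 / 32.00 = 21.10 mol
n/ν for C6H12 = 2.994/1 = 2.994
n/ν for O2 = 21.10/9 = 2.344
Smallest n/ν is O2 → limiting reagent.
C6H12 consumed = (1/9) × 21.10 = 2.344 mol
C6H12 remaining = 2.994 − 2.344 = 0.6500 mol
mass = 0.6500 × 84.16 = 54.70 g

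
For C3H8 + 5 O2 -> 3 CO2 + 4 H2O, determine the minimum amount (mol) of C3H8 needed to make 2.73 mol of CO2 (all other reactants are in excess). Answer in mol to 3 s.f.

0.910 mol

n(CO2) = 2.730 mol
n(C3H8) = (1/3) × 2.730 = 0.9100 mol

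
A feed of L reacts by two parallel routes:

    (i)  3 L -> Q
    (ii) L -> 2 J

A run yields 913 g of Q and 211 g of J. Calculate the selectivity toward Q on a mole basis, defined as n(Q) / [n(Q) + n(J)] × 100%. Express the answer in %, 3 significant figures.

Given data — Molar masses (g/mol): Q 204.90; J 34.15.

41.9 %

n(Q) = 913 / 204.90 = 4.456 mol
n(J) = 211 / 34.15 = 6.179 mol
selectivity = 4.456/(4.456+6.179) × 100 = 41.90 %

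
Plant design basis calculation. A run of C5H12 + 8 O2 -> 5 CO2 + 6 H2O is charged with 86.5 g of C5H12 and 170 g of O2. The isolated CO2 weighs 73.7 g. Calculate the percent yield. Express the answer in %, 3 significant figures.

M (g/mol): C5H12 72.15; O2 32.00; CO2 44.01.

50.4 %

n(C5H12) = 86.50 / 72.15 = 1.199 mol
n(O2) = 170.0 / 32.00 = 5.313 mol
n/ν for C5H12 = 1.199/1 = 1.199
n/ν for O2 = 5.313/8 = 0.6641
Smallest n/ν is O2 → limiting reagent.
theoretical n(CO2) = (5/8) × 5.313 = 3.321 mol → 146.2 g
% yield = 73.7 / 146.2 × 100 = 50.41 %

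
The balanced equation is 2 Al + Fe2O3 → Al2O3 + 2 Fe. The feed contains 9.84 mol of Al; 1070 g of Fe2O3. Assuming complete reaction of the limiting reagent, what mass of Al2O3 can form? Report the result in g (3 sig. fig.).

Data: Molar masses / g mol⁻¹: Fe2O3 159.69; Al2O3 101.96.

n(Al) = 9.840 mol
n(Fe2O3) = 1070 / 159.69 = 6.700 mol
n/ν for Al = 9.840/2 = 4.920
n/ν for Fe2O3 = 6.700/1 = 6.700
Smallest n/ν is Al → limiting reagent.
n(Al2O3) = (1/2) × 9.840 = 4.920 mol
mass = 4.920 × 101.96 = 501.6 g

502 g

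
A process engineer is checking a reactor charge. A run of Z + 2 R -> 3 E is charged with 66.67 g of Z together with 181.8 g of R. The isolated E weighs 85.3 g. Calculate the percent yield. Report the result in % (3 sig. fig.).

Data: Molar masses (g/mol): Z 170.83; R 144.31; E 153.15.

n(Z) = 66.67 / 170.83 = 0.3903 mol
n(R) = 181.8 / 144.31 = 1.260 mol
n/ν for Z = 0.3903/1 = 0.3903
n/ν for R = 1.260/2 = 0.6300
Smallest n/ν is Z → limiting reagent.
theoretical n(E) = (3/1) × 0.3903 = 1.171 mol → 179.3 g
% yield = 85.3 / 179.3 × 100 = 47.57 %

47.6 %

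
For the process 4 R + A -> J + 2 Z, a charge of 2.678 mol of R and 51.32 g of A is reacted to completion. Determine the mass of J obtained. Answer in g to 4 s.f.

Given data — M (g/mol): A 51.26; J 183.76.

123.0 g

n(R) = 2.678 mol
n(A) = 51.32 / 51.26 = 1.001 mol
n/ν for R = 2.678/4 = 0.6695
n/ν for A = 1.001/1 = 1.001
Smallest n/ν is R → limiting reagent.
n(J) = (1/4) × 2.678 = 0.6695 mol
mass = 0.6695 × 183.76 = 123.0 g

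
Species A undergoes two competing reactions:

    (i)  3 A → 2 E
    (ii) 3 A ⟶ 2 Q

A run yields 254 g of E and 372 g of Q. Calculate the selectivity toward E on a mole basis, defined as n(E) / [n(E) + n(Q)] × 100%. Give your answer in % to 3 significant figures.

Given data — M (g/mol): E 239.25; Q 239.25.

n(E) = 254 / 239.25 = 1.062 mol
n(Q) = 372 / 239.25 = 1.555 mol
selectivity = 1.062/(1.062+1.555) × 100 = 40.58 %

40.6 %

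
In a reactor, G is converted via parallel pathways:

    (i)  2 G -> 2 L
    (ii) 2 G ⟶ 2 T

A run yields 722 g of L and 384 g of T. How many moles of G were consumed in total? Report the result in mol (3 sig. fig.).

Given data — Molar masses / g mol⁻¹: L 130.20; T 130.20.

8.49 mol

n(L) = 722 / 130.20 = 5.545 mol
n(T) = 384 / 130.20 = 2.949 mol
n(G) via (i) = (2/2)×5.545 = 5.545 mol
n(G) via (ii) = (2/2)×2.949 = 2.949 mol
total n(G) = 5.545 + 2.949 = 8.494 mol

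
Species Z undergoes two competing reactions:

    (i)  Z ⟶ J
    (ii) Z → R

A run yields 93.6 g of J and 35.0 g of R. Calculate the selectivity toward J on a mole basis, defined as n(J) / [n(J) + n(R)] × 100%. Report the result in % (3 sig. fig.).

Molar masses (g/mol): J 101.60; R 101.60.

n(J) = 93.6 / 101.60 = 0.9213 mol
n(R) = 35.0 / 101.60 = 0.3445 mol
selectivity = 0.9213/(0.9213+0.3445) × 100 = 72.78 %

72.8 %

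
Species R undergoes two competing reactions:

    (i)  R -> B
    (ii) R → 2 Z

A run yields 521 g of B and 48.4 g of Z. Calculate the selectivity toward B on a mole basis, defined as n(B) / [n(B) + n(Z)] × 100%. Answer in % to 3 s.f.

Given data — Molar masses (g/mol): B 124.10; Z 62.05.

84.3 %

n(B) = 521 / 124.10 = 4.198 mol
n(Z) = 48.4 / 62.05 = 0.7800 mol
selectivity = 4.198/(4.198+0.7800) × 100 = 84.33 %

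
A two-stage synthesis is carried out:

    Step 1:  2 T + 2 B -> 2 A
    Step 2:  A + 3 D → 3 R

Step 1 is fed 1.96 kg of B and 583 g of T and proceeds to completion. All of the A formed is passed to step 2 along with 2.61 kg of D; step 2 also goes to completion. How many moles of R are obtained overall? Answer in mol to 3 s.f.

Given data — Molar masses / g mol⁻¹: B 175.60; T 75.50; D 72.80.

Step 1:
n(B) = 1.960×1000 / 175.60 = 11.16 mol
n(T) = 583.0 / 75.50 = 7.722 mol
n/ν for B = 11.16/2 = 5.580
n/ν for T = 7.722/2 = 3.861
Smallest n/ν is T → limiting reagent.
n(A) produced = (2/2) × 7.722 = 7.722 mol
Step 2:
n(A) available = 7.722 mol
n(D) = 2.610×1000 / 72.80 = 35.85 mol
n/ν for A = 7.722/1 = 7.722
n/ν for D = 35.85/3 = 11.95
Smallest n/ν is A → limiting reagent.
n(R) = (3/1) × 7.722 = 23.17 mol

23.2 mol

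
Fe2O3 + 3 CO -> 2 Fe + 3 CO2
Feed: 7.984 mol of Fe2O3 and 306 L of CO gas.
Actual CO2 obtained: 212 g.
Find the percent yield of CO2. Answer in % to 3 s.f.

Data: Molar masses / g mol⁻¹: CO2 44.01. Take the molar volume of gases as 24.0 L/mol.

n(Fe2O3) = 7.984 mol
n(CO) = 306.0 / 24.0 = 12.75 mol
n/ν for Fe2O3 = 7.984/1 = 7.984
n/ν for CO = 12.75/3 = 4.250
Smallest n/ν is CO → limiting reagent.
theoretical n(CO2) = (3/3) × 12.75 = 12.75 mol → 561.1 g
% yield = 212 / 561.1 × 100 = 37.78 %

37.8 %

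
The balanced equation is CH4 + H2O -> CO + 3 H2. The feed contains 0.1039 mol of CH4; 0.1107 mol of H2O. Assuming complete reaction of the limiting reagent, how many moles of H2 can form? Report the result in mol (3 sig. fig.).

n(CH4) = 0.1039 mol
n(H2O) = 0.1107 mol
n/ν for CH4 = 0.1039/1 = 0.1039
n/ν for H2O = 0.1107/1 = 0.1107
Smallest n/ν is CH4 → limiting reagent.
n(H2) = (3/1) × 0.1039 = 0.3117 mol

0.312 mol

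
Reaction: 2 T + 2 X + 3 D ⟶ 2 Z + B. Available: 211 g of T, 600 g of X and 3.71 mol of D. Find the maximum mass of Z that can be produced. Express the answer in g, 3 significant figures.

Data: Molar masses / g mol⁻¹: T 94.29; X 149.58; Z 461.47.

n(T) = 211.0 / 94.29 = 2.238 mol
n(X) = 600.0 / 149.58 = 4.011 mol
n(D) = 3.710 mol
n/ν for T = 2.238/2 = 1.119
n/ν for X = 4.011/2 = 2.006
n/ν for D = 3.710/3 = 1.237
Smallest n/ν is T → limiting reagent.
n(Z) = (2/2) × 2.238 = 2.238 mol
mass = 2.238 × 461.47 = 1033 g

1030 g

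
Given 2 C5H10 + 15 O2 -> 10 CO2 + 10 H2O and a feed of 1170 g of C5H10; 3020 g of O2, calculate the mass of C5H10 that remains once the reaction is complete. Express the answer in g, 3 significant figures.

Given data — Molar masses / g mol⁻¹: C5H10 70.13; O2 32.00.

n(C5H10) = 1170 / 70.13 = 16.68 mol
n(O2) = 3020 / 32.00 = 94.38 mol
n/ν → C5H10: 8.340, O2: 6.292; O2 is limiting.
C5H10 consumed = (2/15) × 94.38 = 12.58 mol
C5H10 remaining = 16.68 − 12.58 = 4.100 mol
mass = 4.100 × 70.13 = 287.5 g

288 g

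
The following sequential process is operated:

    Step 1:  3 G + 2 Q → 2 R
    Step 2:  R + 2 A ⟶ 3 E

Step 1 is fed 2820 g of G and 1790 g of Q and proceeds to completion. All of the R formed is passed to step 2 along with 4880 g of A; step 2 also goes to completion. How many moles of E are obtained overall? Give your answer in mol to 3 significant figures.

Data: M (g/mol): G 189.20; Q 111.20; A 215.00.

29.8 mol

Step 1:
n(G) = 2820 / 189.20 = 14.90 mol
n(Q) = 1790 / 111.20 = 16.10 mol
n/ν for G = 14.90/3 = 4.967
n/ν for Q = 16.10/2 = 8.050
Smallest n/ν is G → limiting reagent.
n(R) produced = (2/3) × 14.90 = 9.933 mol
Step 2:
n(R) available = 9.933 mol
n(A) = 4880 / 215.00 = 22.70 mol
n/ν for R = 9.933/1 = 9.933
n/ν for A = 22.70/2 = 11.35
Smallest n/ν is R → limiting reagent.
n(E) = (3/1) × 9.933 = 29.80 mol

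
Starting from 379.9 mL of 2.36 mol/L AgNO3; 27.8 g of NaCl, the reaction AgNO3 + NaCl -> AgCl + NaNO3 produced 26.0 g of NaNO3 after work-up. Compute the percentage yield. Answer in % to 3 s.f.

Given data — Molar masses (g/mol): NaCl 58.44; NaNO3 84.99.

64.3 %

n(AgNO3) = 2.36 × 379.9/1000 = 0.8966 mol
n(NaCl) = 27.80 / 58.44 = 0.4757 mol
n/ν for AgNO3 = 0.8966/1 = 0.8966
n/ν for NaCl = 0.4757/1 = 0.4757
Smallest n/ν is NaCl → limiting reagent.
theoretical n(NaNO3) = (1/1) × 0.4757 = 0.4757 mol → 40.43 g
% yield = 26.0 / 40.43 × 100 = 64.31 %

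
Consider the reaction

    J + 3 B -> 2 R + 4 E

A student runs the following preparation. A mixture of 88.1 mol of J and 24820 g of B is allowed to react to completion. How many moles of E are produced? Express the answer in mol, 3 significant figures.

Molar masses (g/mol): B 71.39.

352 mol

n(J) = 88.10 mol
n(B) = 24820 / 71.39 = 347.7 mol
n/ν → J: 88.10, B: 115.9; J is limiting.
n(E) = (4/1) × 88.10 = 352.4 mol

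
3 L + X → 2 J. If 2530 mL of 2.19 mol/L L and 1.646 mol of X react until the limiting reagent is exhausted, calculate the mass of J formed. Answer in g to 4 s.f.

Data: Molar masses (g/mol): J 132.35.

n(L) = 2.19 × 2530/1000 = 5.541 mol
n(X) = 1.646 mol
n/ν → L: 1.847, X: 1.646; X is limiting.
n(J) = (2/1) × 1.646 = 3.292 mol
mass = 3.292 × 132.35 = 435.7 g

435.7 g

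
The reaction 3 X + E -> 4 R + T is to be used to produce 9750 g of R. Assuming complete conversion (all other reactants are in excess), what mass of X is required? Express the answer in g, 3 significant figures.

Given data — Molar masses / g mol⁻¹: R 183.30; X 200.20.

n(R) = 9750 / 183.30 = 53.19 mol
n(X) = (3/4) × 53.19 = 39.89 mol
mass = 39.89 × 200.20 = 7986 g

7990 g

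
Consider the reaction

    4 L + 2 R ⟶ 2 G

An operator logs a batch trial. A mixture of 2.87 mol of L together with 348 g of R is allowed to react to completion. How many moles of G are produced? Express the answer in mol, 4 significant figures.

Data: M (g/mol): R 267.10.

n(L) = 2.870 mol
n(R) = 348.0 / 267.10 = 1.303 mol
n/ν for L = 2.870/4 = 0.7175
n/ν for R = 1.303/2 = 0.6515
Smallest n/ν is R → limiting reagent.
n(G) = (2/2) × 1.303 = 1.303 mol

1.303 mol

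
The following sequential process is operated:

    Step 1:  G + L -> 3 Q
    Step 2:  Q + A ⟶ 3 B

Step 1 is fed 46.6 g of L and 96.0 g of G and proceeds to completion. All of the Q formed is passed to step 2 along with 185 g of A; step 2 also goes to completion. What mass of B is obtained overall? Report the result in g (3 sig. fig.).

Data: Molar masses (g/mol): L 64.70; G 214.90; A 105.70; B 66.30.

Step 1:
n(L) = 46.60 / 64.70 = 0.7202 mol
n(G) = 96.00 / 214.90 = 0.4467 mol
n/ν for L = 0.7202/1 = 0.7202
n/ν for G = 0.4467/1 = 0.4467
Smallest n/ν is G → limiting reagent.
n(Q) produced = (3/1) × 0.4467 = 1.340 mol
Step 2:
n(Q) available = 1.340 mol
n(A) = 185.0 / 105.70 = 1.750 mol
n/ν for Q = 1.340/1 = 1.340
n/ν for A = 1.750/1 = 1.750
Smallest n/ν is Q → limiting reagent.
n(B) = (3/1) × 1.340 = 4.020 mol
mass = 4.020 × 66.30 = 266.5 g

267 g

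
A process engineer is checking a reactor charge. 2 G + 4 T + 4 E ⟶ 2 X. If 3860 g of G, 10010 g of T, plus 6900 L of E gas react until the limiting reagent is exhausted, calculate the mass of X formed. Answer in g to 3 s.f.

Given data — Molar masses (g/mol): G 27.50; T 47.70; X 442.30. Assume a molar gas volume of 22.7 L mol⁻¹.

46400 g

n(G) = 3860 / 27.50 = 140.4 mol
n(T) = 10010 / 47.70 = 209.9 mol
n(E) = 6900 / 22.7 = 304.0 mol
n/ν for G = 140.4/2 = 70.20
n/ν for T = 209.9/4 = 52.48
n/ν for E = 304.0/4 = 76.00
Smallest n/ν is T → limiting reagent.
n(X) = (2/4) × 209.9 = 105.0 mol
mass = 105.0 × 442.30 = 46440 g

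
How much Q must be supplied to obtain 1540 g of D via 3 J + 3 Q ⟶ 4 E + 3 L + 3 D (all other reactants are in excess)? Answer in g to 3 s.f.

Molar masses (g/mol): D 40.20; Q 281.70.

n(D) = 1540 / 40.20 = 38.31 mol
n(Q) = (3/3) × 38.31 = 38.31 mol
mass = 38.31 × 281.70 = 10790 g

10800 g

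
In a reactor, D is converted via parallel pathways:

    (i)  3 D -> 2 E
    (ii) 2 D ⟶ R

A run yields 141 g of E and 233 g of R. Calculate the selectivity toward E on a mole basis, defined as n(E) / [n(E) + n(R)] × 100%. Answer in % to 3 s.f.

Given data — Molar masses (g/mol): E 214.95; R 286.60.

n(E) = 141 / 214.95 = 0.6560 mol
n(R) = 233 / 286.60 = 0.8130 mol
selectivity = 0.6560/(0.6560+0.8130) × 100 = 44.66 %

44.7 %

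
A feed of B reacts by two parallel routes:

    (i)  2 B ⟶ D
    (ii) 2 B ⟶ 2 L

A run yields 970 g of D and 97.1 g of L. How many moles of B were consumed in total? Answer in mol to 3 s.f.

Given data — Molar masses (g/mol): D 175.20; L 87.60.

n(D) = 970 / 175.20 = 5.537 mol
n(L) = 97.1 / 87.60 = 1.108 mol
n(B) via (i) = (2/1)×5.537 = 11.07 mol
n(B) via (ii) = (2/2)×1.108 = 1.108 mol
total n(B) = 11.07 + 1.108 = 12.18 mol

12.2 mol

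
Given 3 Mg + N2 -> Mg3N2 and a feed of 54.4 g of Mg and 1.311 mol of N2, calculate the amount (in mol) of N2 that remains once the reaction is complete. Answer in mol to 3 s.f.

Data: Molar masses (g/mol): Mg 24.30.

0.565 mol

n(Mg) = 54.40 / 24.30 = 2.239 mol
n(N2) = 1.311 mol
n/ν → Mg: 0.7463, N2: 1.311; Mg is limiting.
N2 consumed = (1/3) × 2.239 = 0.7463 mol
N2 remaining = 1.311 − 0.7463 = 0.5647 mol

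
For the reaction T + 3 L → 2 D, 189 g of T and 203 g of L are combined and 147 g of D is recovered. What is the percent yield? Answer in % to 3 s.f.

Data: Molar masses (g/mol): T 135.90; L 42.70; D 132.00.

n(T) = 189.0 / 135.90 = 1.391 mol
n(L) = 203.0 / 42.70 = 4.754 mol
n/ν for T = 1.391/1 = 1.391
n/ν for L = 4.754/3 = 1.585
Smallest n/ν is T → limiting reagent.
theoretical n(D) = (2/1) × 1.391 = 2.782 mol → 367.2 g
% yield = 147 / 367.2 × 100 = 40.03 %

40.0 %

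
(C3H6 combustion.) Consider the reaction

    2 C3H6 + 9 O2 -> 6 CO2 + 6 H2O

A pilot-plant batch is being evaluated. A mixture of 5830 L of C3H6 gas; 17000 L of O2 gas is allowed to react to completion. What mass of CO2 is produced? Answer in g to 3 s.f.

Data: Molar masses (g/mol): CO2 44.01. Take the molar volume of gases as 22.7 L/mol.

n(C3H6) = 5830 / 22.7 = 256.8 mol
n(O2) = 17000 / 22.7 = 748.9 mol
n/ν → C3H6: 128.4, O2: 83.21; O2 is limiting.
n(CO2) = (6/9) × 748.9 = 499.3 mol
mass = 499.3 × 44.01 = 21970 g

22000 g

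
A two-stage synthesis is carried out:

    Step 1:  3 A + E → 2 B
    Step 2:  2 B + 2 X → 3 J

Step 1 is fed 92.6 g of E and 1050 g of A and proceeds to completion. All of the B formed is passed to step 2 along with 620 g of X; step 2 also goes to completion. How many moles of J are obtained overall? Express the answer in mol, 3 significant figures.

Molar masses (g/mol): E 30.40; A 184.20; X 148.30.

5.70 mol

Step 1:
n(E) = 92.60 / 30.40 = 3.046 mol
n(A) = 1050 / 184.20 = 5.700 mol
n/ν for E = 3.046/1 = 3.046
n/ν for A = 5.700/3 = 1.900
Smallest n/ν is A → limiting reagent.
n(B) produced = (2/3) × 5.700 = 3.800 mol
Step 2:
n(B) available = 3.800 mol
n(X) = 620.0 / 148.30 = 4.181 mol
n/ν for B = 3.800/2 = 1.900
n/ν for X = 4.181/2 = 2.091
Smallest n/ν is B → limiting reagent.
n(J) = (3/2) × 3.800 = 5.700 mol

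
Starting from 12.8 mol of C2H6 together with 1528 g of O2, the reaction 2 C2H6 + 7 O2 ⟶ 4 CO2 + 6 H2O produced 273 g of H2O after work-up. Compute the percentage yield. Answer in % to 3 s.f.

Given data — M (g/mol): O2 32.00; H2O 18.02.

n(C2H6) = 12.80 mol
n(O2) = 1528 / 32.00 = 47.75 mol
n/ν → C2H6: 6.400, O2: 6.821; C2H6 is limiting.
theoretical n(H2O) = (6/2) × 12.80 = 38.40 mol → 692.0 g
% yield = 273 / 692.0 × 100 = 39.45 %

39.5 %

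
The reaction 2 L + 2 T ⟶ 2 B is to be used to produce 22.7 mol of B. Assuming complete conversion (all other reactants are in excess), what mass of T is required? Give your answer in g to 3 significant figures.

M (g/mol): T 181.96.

n(B) = 22.70 mol
n(T) = (2/2) × 22.70 = 22.70 mol
mass = 22.70 × 181.96 = 4130 g

4130 g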